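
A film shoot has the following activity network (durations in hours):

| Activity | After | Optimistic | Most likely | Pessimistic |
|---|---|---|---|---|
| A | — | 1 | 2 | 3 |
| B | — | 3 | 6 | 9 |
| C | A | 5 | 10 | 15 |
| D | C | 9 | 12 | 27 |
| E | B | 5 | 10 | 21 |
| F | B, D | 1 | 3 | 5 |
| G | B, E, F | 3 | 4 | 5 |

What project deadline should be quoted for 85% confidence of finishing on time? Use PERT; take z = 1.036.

36.7 hours

te_A = (1 + 4·2 + 3)/6 = 12/6 = 2; σ²_A = ((3−1)/6)² = 0.111
te_B = (3 + 4·6 + 9)/6 = 36/6 = 6; σ²_B = ((9−3)/6)² = 1.000
te_C = (5 + 4·10 + 15)/6 = 60/6 = 10; σ²_C = ((15−5)/6)² = 2.778
te_D = (9 + 4·12 + 27)/6 = 84/6 = 14; σ²_D = ((27−9)/6)² = 9.000
te_E = (5 + 4·10 + 21)/6 = 66/6 = 11; σ²_E = ((21−5)/6)² = 7.111
te_F = (1 + 4·3 + 5)/6 = 18/6 = 3; σ²_F = ((5−1)/6)² = 0.444
te_G = (3 + 4·4 + 5)/6 = 24/6 = 4; σ²_G = ((5−3)/6)² = 0.111

Forward pass:
ES_A = 0; EF_A = 2
ES_B = 0; EF_B = 6
ES_C = 2; EF_C = 2+10 = 12
ES_D = 12; EF_D = 12+14 = 26
ES_E = 6; EF_E = 6+11 = 17
ES_F = max(EF_B=6, EF_D=26) = 26; EF_F = 26+3 = 29
ES_G = max(EF_B=6, EF_E=17, EF_F=29) = 29; EF_G = 29+4 = 33
Expected project duration μ = 33 hours. Critical path: A → C → D → F → G.

Variance along critical path = 0.111 + 2.778 + 9.000 + 0.444 + 0.111 = 12.444; σ = 3.528 hours.
D = μ + z·σ = 33 + 1.036·3.528 = 36.7 hours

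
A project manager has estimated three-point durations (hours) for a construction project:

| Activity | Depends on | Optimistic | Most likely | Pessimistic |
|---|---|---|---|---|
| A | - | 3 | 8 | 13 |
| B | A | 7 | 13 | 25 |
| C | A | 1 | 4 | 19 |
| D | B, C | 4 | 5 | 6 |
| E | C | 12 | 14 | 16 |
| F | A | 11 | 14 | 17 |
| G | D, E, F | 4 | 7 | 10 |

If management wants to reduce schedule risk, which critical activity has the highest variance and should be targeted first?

te_A = (3 + 4·8 + 13)/6 = 48/6 = 8; σ²_A = ((13−3)/6)² = 2.778
te_B = (7 + 4·13 + 25)/6 = 84/6 = 14; σ²_B = ((25−7)/6)² = 9.000
te_C = (1 + 4·4 + 19)/6 = 36/6 = 6; σ²_C = ((19−1)/6)² = 9.000
te_D = (4 + 4·5 + 6)/6 = 30/6 = 5; σ²_D = ((6−4)/6)² = 0.111
te_E = (12 + 4·14 + 16)/6 = 84/6 = 14; σ²_E = ((16−12)/6)² = 0.444
te_F = (11 + 4·14 + 17)/6 = 84/6 = 14; σ²_F = ((17−11)/6)² = 1.000
te_G = (4 + 4·7 + 10)/6 = 42/6 = 7; σ²_G = ((10−4)/6)² = 1.000

Forward pass:
ES_A = 0; EF_A = 8
ES_B = 8; EF_B = 8+14 = 22
ES_C = 8; EF_C = 8+6 = 14
ES_D = max(EF_B=22, EF_C=14) = 22; EF_D = 22+5 = 27
ES_E = 14; EF_E = 14+14 = 28
ES_F = 8; EF_F = 8+14 = 22
ES_G = max(EF_D=27, EF_E=28, EF_F=22) = 28; EF_G = 28+7 = 35
Expected project duration μ = 35 hours. Critical path: A → C → E → G.

Variances on critical path: σ²_A=2.778, σ²_C=9.000, σ²_E=0.444, σ²_G=1.000.
Largest is σ²_C = 9.000.

C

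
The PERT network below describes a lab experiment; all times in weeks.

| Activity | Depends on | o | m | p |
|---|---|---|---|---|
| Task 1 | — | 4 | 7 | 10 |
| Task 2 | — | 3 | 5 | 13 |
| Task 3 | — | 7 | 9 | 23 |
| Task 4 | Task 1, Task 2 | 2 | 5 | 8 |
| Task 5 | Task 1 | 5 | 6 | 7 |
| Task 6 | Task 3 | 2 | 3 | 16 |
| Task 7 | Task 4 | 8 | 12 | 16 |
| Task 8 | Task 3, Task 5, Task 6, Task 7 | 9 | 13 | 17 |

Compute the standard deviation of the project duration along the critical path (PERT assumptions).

2.36 weeks

te_Task 1 = (4 + 4·7 + 10)/6 = 42/6 = 7; σ²_Task 1 = ((10−4)/6)² = 1.000
te_Task 2 = (3 + 4·5 + 13)/6 = 36/6 = 6; σ²_Task 2 = ((13−3)/6)² = 2.778
te_Task 3 = (7 + 4·9 + 23)/6 = 66/6 = 11; σ²_Task 3 = ((23−7)/6)² = 7.111
te_Task 4 = (2 + 4·5 + 8)/6 = 30/6 = 5; σ²_Task 4 = ((8−2)/6)² = 1.000
te_Task 5 = (5 + 4·6 + 7)/6 = 36/6 = 6; σ²_Task 5 = ((7−5)/6)² = 0.111
te_Task 6 = (2 + 4·3 + 16)/6 = 30/6 = 5; σ²_Task 6 = ((16−2)/6)² = 5.444
te_Task 7 = (8 + 4·12 + 16)/6 = 72/6 = 12; σ²_Task 7 = ((16−8)/6)² = 1.778
te_Task 8 = (9 + 4·13 + 17)/6 = 78/6 = 13; σ²_Task 8 = ((17−9)/6)² = 1.778

Forward pass:
ES_Task 1 = 0; EF_Task 1 = 7
ES_Task 2 = 0; EF_Task 2 = 6
ES_Task 3 = 0; EF_Task 3 = 11
ES_Task 4 = max(EF_Task 1=7, EF_Task 2=6) = 7; EF_Task 4 = 7+5 = 12
ES_Task 5 = 7; EF_Task 5 = 7+6 = 13
ES_Task 6 = 11; EF_Task 6 = 11+5 = 16
ES_Task 7 = 12; EF_Task 7 = 12+12 = 24
ES_Task 8 = max(EF_Task 3=11, EF_Task 5=13, EF_Task 6=16, EF_Task 7=24) = 24; EF_Task 8 = 24+13 = 37
Expected project duration μ = 37 weeks. Critical path: Task 1 → Task 4 → Task 7 → Task 8.

Variance along critical path = 1.000 + 1.000 + 1.778 + 1.778 = 5.556
σ = √5.556 = 2.357 weeks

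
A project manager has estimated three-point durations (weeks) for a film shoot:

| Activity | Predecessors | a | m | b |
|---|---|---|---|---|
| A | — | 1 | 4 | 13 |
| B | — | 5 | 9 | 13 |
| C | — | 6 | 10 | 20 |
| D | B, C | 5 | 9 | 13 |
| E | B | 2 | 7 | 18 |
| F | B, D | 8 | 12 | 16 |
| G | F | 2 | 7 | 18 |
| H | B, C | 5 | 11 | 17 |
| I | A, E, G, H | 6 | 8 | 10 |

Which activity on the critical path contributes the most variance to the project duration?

te_A = (1 + 4·4 + 13)/6 = 30/6 = 5; σ²_A = ((13−1)/6)² = 4.000
te_B = (5 + 4·9 + 13)/6 = 54/6 = 9; σ²_B = ((13−5)/6)² = 1.778
te_C = (6 + 4·10 + 20)/6 = 66/6 = 11; σ²_C = ((20−6)/6)² = 5.444
te_D = (5 + 4·9 + 13)/6 = 54/6 = 9; σ²_D = ((13−5)/6)² = 1.778
te_E = (2 + 4·7 + 18)/6 = 48/6 = 8; σ²_E = ((18−2)/6)² = 7.111
te_F = (8 + 4·12 + 16)/6 = 72/6 = 12; σ²_F = ((16−8)/6)² = 1.778
te_G = (2 + 4·7 + 18)/6 = 48/6 = 8; σ²_G = ((18−2)/6)² = 7.111
te_H = (5 + 4·11 + 17)/6 = 66/6 = 11; σ²_H = ((17−5)/6)² = 4.000
te_I = (6 + 4·8 + 10)/6 = 48/6 = 8; σ²_I = ((10−6)/6)² = 0.444

Forward pass:
ES_A = 0; EF_A = 5
ES_B = 0; EF_B = 9
ES_C = 0; EF_C = 11
ES_D = max(EF_B=9, EF_C=11) = 11; EF_D = 11+9 = 20
ES_E = 9; EF_E = 9+8 = 17
ES_F = max(EF_B=9, EF_D=20) = 20; EF_F = 20+12 = 32
ES_G = 32; EF_G = 32+8 = 40
ES_H = max(EF_B=9, EF_C=11) = 11; EF_H = 11+11 = 22
ES_I = max(EF_A=5, EF_E=17, EF_G=40, EF_H=22) = 40; EF_I = 40+8 = 48
Expected project duration μ = 48 weeks. Critical path: C → D → F → G → I.

Variances on critical path: σ²_C=5.444, σ²_D=1.778, σ²_F=1.778, σ²_G=7.111, σ²_I=0.444.
Largest is σ²_G = 7.111.

G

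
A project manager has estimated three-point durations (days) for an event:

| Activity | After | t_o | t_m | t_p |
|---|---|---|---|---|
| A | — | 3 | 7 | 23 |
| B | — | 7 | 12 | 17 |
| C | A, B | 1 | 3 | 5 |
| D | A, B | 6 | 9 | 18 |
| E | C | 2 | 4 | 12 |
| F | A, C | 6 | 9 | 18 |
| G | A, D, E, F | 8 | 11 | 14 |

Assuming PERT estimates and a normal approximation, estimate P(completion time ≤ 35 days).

0.364

te_A = (3 + 4·7 + 23)/6 = 54/6 = 9; σ²_A = ((23−3)/6)² = 11.111
te_B = (7 + 4·12 + 17)/6 = 72/6 = 12; σ²_B = ((17−7)/6)² = 2.778
te_C = (1 + 4·3 + 5)/6 = 18/6 = 3; σ²_C = ((5−1)/6)² = 0.444
te_D = (6 + 4·9 + 18)/6 = 60/6 = 10; σ²_D = ((18−6)/6)² = 4.000
te_E = (2 + 4·4 + 12)/6 = 30/6 = 5; σ²_E = ((12−2)/6)² = 2.778
te_F = (6 + 4·9 + 18)/6 = 60/6 = 10; σ²_F = ((18−6)/6)² = 4.000
te_G = (8 + 4·11 + 14)/6 = 66/6 = 11; σ²_G = ((14−8)/6)² = 1.000

Forward pass:
ES_A = 0; EF_A = 9
ES_B = 0; EF_B = 12
ES_C = max(EF_A=9, EF_B=12) = 12; EF_C = 12+3 = 15
ES_D = max(EF_A=9, EF_B=12) = 12; EF_D = 12+10 = 22
ES_E = 15; EF_E = 15+5 = 20
ES_F = max(EF_A=9, EF_C=15) = 15; EF_F = 15+10 = 25
ES_G = max(EF_A=9, EF_D=22, EF_E=20, EF_F=25) = 25; EF_G = 25+11 = 36
Expected project duration μ = 36 days. Critical path: B → C → F → G.

Variance along critical path = 2.778 + 0.444 + 4.000 + 1.000 = 8.222; σ = √8.222 = 2.867 days.
Z = (35 − 36) / 2.867 = -0.349
P(T ≤ 35) = Φ(-0.349) ≈ 0.364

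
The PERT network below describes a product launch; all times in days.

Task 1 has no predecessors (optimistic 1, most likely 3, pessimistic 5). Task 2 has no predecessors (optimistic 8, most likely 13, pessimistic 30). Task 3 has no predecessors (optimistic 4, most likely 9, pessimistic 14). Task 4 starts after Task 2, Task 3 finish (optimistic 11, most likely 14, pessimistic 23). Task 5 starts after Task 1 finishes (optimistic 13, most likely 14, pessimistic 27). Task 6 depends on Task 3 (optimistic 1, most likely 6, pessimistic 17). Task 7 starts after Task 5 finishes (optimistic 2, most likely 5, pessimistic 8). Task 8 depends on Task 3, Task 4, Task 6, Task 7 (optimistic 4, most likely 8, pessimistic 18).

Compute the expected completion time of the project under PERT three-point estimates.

39 days

te_Task 1 = (1 + 4·3 + 5)/6 = 18/6 = 3
te_Task 2 = (8 + 4·13 + 30)/6 = 90/6 = 15
te_Task 3 = (4 + 4·9 + 14)/6 = 54/6 = 9
te_Task 4 = (11 + 4·14 + 23)/6 = 90/6 = 15
te_Task 5 = (13 + 4·14 + 27)/6 = 96/6 = 16
te_Task 6 = (1 + 4·6 + 17)/6 = 42/6 = 7
te_Task 7 = (2 + 4·5 + 8)/6 = 30/6 = 5
te_Task 8 = (4 + 4·8 + 18)/6 = 54/6 = 9

Forward pass:
ES_Task 1 = 0; EF_Task 1 = 3
ES_Task 2 = 0; EF_Task 2 = 15
ES_Task 3 = 0; EF_Task 3 = 9
ES_Task 4 = max(EF_Task 2=15, EF_Task 3=9) = 15; EF_Task 4 = 15+15 = 30
ES_Task 5 = 3; EF_Task 5 = 3+16 = 19
ES_Task 6 = 9; EF_Task 6 = 9+7 = 16
ES_Task 7 = 19; EF_Task 7 = 19+5 = 24
ES_Task 8 = max(EF_Task 3=9, EF_Task 4=30, EF_Task 6=16, EF_Task 7=24) = 30; EF_Task 8 = 30+9 = 39
Expected project duration μ = 39 days. Critical path: Task 2 → Task 4 → Task 8.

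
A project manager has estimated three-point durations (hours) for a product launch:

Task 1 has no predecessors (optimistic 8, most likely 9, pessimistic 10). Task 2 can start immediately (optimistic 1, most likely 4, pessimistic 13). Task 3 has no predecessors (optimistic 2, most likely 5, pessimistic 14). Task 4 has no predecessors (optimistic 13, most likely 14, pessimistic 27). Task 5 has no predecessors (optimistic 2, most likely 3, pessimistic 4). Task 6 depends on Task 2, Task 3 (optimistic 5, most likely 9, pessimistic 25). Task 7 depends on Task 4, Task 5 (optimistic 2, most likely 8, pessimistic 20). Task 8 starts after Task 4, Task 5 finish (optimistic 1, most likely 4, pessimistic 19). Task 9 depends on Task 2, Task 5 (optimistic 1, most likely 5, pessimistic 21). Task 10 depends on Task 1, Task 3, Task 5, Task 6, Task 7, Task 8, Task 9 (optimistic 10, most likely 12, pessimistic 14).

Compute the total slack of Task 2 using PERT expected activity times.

9 hours

te_Task 1 = (8 + 4·9 + 10)/6 = 54/6 = 9
te_Task 2 = (1 + 4·4 + 13)/6 = 30/6 = 5
te_Task 3 = (2 + 4·5 + 14)/6 = 36/6 = 6
te_Task 4 = (13 + 4·14 + 27)/6 = 96/6 = 16
te_Task 5 = (2 + 4·3 + 4)/6 = 18/6 = 3
te_Task 6 = (5 + 4·9 + 25)/6 = 66/6 = 11
te_Task 7 = (2 + 4·8 + 20)/6 = 54/6 = 9
te_Task 8 = (1 + 4·4 + 19)/6 = 36/6 = 6
te_Task 9 = (1 + 4·5 + 21)/6 = 42/6 = 7
te_Task 10 = (10 + 4·12 + 14)/6 = 72/6 = 12

Forward pass:
ES_Task 1 = 0; EF_Task 1 = 9
ES_Task 2 = 0; EF_Task 2 = 5
ES_Task 3 = 0; EF_Task 3 = 6
ES_Task 4 = 0; EF_Task 4 = 16
ES_Task 5 = 0; EF_Task 5 = 3
ES_Task 6 = max(EF_Task 2=5, EF_Task 3=6) = 6; EF_Task 6 = 6+11 = 17
ES_Task 7 = max(EF_Task 4=16, EF_Task 5=3) = 16; EF_Task 7 = 16+9 = 25
ES_Task 8 = max(EF_Task 4=16, EF_Task 5=3) = 16; EF_Task 8 = 16+6 = 22
ES_Task 9 = max(EF_Task 2=5, EF_Task 5=3) = 5; EF_Task 9 = 5+7 = 12
ES_Task 10 = max(EF_Task 1=9, EF_Task 3=6, EF_Task 5=3, EF_Task 6=17, EF_Task 7=25, EF_Task 8=22, EF_Task 9=12) = 25; EF_Task 10 = 25+12 = 37
Expected project duration μ = 37 hours. Critical path: Task 4 → Task 7 → Task 10.

Backward pass:
LF_Task 10 = 37; LS_Task 10 = 37−12 = 25
LF_Task 9 = LS_Task 10 = 25; LS_Task 9 = 25−7 = 18
LF_Task 8 = LS_Task 10 = 25; LS_Task 8 = 25−6 = 19
LF_Task 7 = LS_Task 10 = 25; LS_Task 7 = 25−9 = 16
LF_Task 6 = LS_Task 10 = 25; LS_Task 6 = 25−11 = 14
LF_Task 5 = min(LS_Task 7=16, LS_Task 8=19, LS_Task 9=18, LS_Task 10=25) = 16; LS_Task 5 = 16−3 = 13
LF_Task 4 = min(LS_Task 7=16, LS_Task 8=19) = 16; LS_Task 4 = 16−16 = 0
LF_Task 3 = min(LS_Task 6=14, LS_Task 10=25) = 14; LS_Task 3 = 14−6 = 8
LF_Task 2 = min(LS_Task 6=14, LS_Task 9=18) = 14; LS_Task 2 = 14−5 = 9
LF_Task 1 = LS_Task 10 = 25; LS_Task 1 = 25−9 = 16
Slack_Task 2 = LS_Task 2 − ES_Task 2 = 9 − 0 = 9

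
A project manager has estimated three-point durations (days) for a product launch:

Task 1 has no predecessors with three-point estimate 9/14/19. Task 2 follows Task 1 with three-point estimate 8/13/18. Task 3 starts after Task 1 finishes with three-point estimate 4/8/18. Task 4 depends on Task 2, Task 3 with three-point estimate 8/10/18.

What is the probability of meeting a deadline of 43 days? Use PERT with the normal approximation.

te_Task 1 = (9 + 4·14 + 19)/6 = 84/6 = 14; σ²_Task 1 = ((19−9)/6)² = 2.778
te_Task 2 = (8 + 4·13 + 18)/6 = 78/6 = 13; σ²_Task 2 = ((18−8)/6)² = 2.778
te_Task 3 = (4 + 4·8 + 18)/6 = 54/6 = 9; σ²_Task 3 = ((18−4)/6)² = 5.444
te_Task 4 = (8 + 4·10 + 18)/6 = 66/6 = 11; σ²_Task 4 = ((18−8)/6)² = 2.778

Forward pass:
ES_Task 1 = 0; EF_Task 1 = 14
ES_Task 2 = 14; EF_Task 2 = 14+13 = 27
ES_Task 3 = 14; EF_Task 3 = 14+9 = 23
ES_Task 4 = max(EF_Task 2=27, EF_Task 3=23) = 27; EF_Task 4 = 27+11 = 38
Expected project duration μ = 38 days. Critical path: Task 1 → Task 2 → Task 4.

Variance along critical path = 2.778 + 2.778 + 2.778 = 8.333; σ = √8.333 = 2.887 days.
Z = (43 − 38) / 2.887 = 1.732
P(T ≤ 43) = Φ(1.732) ≈ 0.958

0.958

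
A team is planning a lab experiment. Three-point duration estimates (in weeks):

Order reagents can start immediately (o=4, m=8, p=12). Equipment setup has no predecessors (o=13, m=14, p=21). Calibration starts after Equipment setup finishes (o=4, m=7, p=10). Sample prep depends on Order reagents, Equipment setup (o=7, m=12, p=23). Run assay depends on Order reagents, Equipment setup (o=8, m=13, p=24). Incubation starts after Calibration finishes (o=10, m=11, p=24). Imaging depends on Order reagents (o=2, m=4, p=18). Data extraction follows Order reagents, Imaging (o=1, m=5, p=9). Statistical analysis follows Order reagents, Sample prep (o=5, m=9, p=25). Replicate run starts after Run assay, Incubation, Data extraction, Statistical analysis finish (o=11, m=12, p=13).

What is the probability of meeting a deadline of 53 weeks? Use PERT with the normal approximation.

te_Order reagents = (4 + 4·8 + 12)/6 = 48/6 = 8; σ²_Order reagents = ((12−4)/6)² = 1.778
te_Equipment setup = (13 + 4·14 + 21)/6 = 90/6 = 15; σ²_Equipment setup = ((21−13)/6)² = 1.778
te_Calibration = (4 + 4·7 + 10)/6 = 42/6 = 7; σ²_Calibration = ((10−4)/6)² = 1.000
te_Sample prep = (7 + 4·12 + 23)/6 = 78/6 = 13; σ²_Sample prep = ((23−7)/6)² = 7.111
te_Run assay = (8 + 4·13 + 24)/6 = 84/6 = 14; σ²_Run assay = ((24−8)/6)² = 7.111
te_Incubation = (10 + 4·11 + 24)/6 = 78/6 = 13; σ²_Incubation = ((24−10)/6)² = 5.444
te_Imaging = (2 + 4·4 + 18)/6 = 36/6 = 6; σ²_Imaging = ((18−2)/6)² = 7.111
te_Data extraction = (1 + 4·5 + 9)/6 = 30/6 = 5; σ²_Data extraction = ((9−1)/6)² = 1.778
te_Statistical analysis = (5 + 4·9 + 25)/6 = 66/6 = 11; σ²_Statistical analysis = ((25−5)/6)² = 11.111
te_Replicate run = (11 + 4·12 + 13)/6 = 72/6 = 12; σ²_Replicate run = ((13−11)/6)² = 0.111

Forward pass:
ES_Order reagents = 0; EF_Order reagents = 8
ES_Equipment setup = 0; EF_Equipment setup = 15
ES_Calibration = 15; EF_Calibration = 15+7 = 22
ES_Sample prep = max(EF_Order reagents=8, EF_Equipment setup=15) = 15; EF_Sample prep = 15+13 = 28
ES_Run assay = max(EF_Order reagents=8, EF_Equipment setup=15) = 15; EF_Run assay = 15+14 = 29
ES_Incubation = 22; EF_Incubation = 22+13 = 35
ES_Imaging = 8; EF_Imaging = 8+6 = 14
ES_Data extraction = max(EF_Order reagents=8, EF_Imaging=14) = 14; EF_Data extraction = 14+5 = 19
ES_Statistical analysis = max(EF_Order reagents=8, EF_Sample prep=28) = 28; EF_Statistical analysis = 28+11 = 39
ES_Replicate run = max(EF_Run assay=29, EF_Incubation=35, EF_Data extraction=19, EF_Statistical analysis=39) = 39; EF_Replicate run = 39+12 = 51
Expected project duration μ = 51 weeks. Critical path: Equipment setup → Sample prep → Statistical analysis → Replicate run.

Variance along critical path = 1.778 + 7.111 + 11.111 + 0.111 = 20.111; σ = √20.111 = 4.485 weeks.
Z = (53 − 51) / 4.485 = 0.446
P(T ≤ 53) = Φ(0.446) ≈ 0.672

0.672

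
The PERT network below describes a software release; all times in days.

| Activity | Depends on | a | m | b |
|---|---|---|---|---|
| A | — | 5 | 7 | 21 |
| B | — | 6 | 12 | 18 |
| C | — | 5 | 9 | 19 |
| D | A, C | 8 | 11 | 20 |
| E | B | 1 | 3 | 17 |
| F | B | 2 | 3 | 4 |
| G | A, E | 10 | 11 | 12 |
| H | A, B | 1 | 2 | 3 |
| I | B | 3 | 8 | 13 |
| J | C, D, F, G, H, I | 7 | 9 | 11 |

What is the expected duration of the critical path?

37 days

te_A = (5 + 4·7 + 21)/6 = 54/6 = 9
te_B = (6 + 4·12 + 18)/6 = 72/6 = 12
te_C = (5 + 4·9 + 19)/6 = 60/6 = 10
te_D = (8 + 4·11 + 20)/6 = 72/6 = 12
te_E = (1 + 4·3 + 17)/6 = 30/6 = 5
te_F = (2 + 4·3 + 4)/6 = 18/6 = 3
te_G = (10 + 4·11 + 12)/6 = 66/6 = 11
te_H = (1 + 4·2 + 3)/6 = 12/6 = 2
te_I = (3 + 4·8 + 13)/6 = 48/6 = 8
te_J = (7 + 4·9 + 11)/6 = 54/6 = 9

Forward pass:
ES_A = 0; EF_A = 9
ES_B = 0; EF_B = 12
ES_C = 0; EF_C = 10
ES_D = max(EF_A=9, EF_C=10) = 10; EF_D = 10+12 = 22
ES_E = 12; EF_E = 12+5 = 17
ES_F = 12; EF_F = 12+3 = 15
ES_G = max(EF_A=9, EF_E=17) = 17; EF_G = 17+11 = 28
ES_H = max(EF_A=9, EF_B=12) = 12; EF_H = 12+2 = 14
ES_I = 12; EF_I = 12+8 = 20
ES_J = max(EF_C=10, EF_D=22, EF_F=15, EF_G=28, EF_H=14, EF_I=20) = 28; EF_J = 28+9 = 37
Expected project duration μ = 37 days. Critical path: B → E → G → J.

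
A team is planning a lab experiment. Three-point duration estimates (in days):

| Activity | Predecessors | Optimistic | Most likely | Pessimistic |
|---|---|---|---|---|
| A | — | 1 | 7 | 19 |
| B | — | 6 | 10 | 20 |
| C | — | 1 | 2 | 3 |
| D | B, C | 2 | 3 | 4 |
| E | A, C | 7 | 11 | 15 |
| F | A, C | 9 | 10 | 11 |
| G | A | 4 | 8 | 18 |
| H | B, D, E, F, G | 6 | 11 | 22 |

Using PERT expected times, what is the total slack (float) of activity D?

5 days

te_A = (1 + 4·7 + 19)/6 = 48/6 = 8
te_B = (6 + 4·10 + 20)/6 = 66/6 = 11
te_C = (1 + 4·2 + 3)/6 = 12/6 = 2
te_D = (2 + 4·3 + 4)/6 = 18/6 = 3
te_E = (7 + 4·11 + 15)/6 = 66/6 = 11
te_F = (9 + 4·10 + 11)/6 = 60/6 = 10
te_G = (4 + 4·8 + 18)/6 = 54/6 = 9
te_H = (6 + 4·11 + 22)/6 = 72/6 = 12

Forward pass:
ES_A = 0; EF_A = 8
ES_B = 0; EF_B = 11
ES_C = 0; EF_C = 2
ES_D = max(EF_B=11, EF_C=2) = 11; EF_D = 11+3 = 14
ES_E = max(EF_A=8, EF_C=2) = 8; EF_E = 8+11 = 19
ES_F = max(EF_A=8, EF_C=2) = 8; EF_F = 8+10 = 18
ES_G = 8; EF_G = 8+9 = 17
ES_H = max(EF_B=11, EF_D=14, EF_E=19, EF_F=18, EF_G=17) = 19; EF_H = 19+12 = 31
Expected project duration μ = 31 days. Critical path: A → E → H.

Backward pass:
LF_H = 31; LS_H = 31−12 = 19
LF_G = LS_H = 19; LS_G = 19−9 = 10
LF_F = LS_H = 19; LS_F = 19−10 = 9
LF_E = LS_H = 19; LS_E = 19−11 = 8
LF_D = LS_H = 19; LS_D = 19−3 = 16
LF_C = min(LS_D=16, LS_E=8, LS_F=9) = 8; LS_C = 8−2 = 6
LF_B = min(LS_D=16, LS_H=19) = 16; LS_B = 16−11 = 5
LF_A = min(LS_E=8, LS_F=9, LS_G=10) = 8; LS_A = 8−8 = 0
Slack_D = LS_D − ES_D = 16 − 11 = 5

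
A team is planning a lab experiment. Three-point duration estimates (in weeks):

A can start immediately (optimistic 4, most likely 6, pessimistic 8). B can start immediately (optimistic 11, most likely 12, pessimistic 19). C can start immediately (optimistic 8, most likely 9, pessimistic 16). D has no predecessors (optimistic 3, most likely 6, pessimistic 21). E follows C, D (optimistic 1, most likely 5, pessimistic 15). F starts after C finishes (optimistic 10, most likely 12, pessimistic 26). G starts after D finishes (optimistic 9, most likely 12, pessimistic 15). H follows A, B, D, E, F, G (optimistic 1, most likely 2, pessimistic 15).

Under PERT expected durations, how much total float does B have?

te_A = (4 + 4·6 + 8)/6 = 36/6 = 6
te_B = (11 + 4·12 + 19)/6 = 78/6 = 13
te_C = (8 + 4·9 + 16)/6 = 60/6 = 10
te_D = (3 + 4·6 + 21)/6 = 48/6 = 8
te_E = (1 + 4·5 + 15)/6 = 36/6 = 6
te_F = (10 + 4·12 + 26)/6 = 84/6 = 14
te_G = (9 + 4·12 + 15)/6 = 72/6 = 12
te_H = (1 + 4·2 + 15)/6 = 24/6 = 4

Forward pass:
ES_A = 0; EF_A = 6
ES_B = 0; EF_B = 13
ES_C = 0; EF_C = 10
ES_D = 0; EF_D = 8
ES_E = max(EF_C=10, EF_D=8) = 10; EF_E = 10+6 = 16
ES_F = 10; EF_F = 10+14 = 24
ES_G = 8; EF_G = 8+12 = 20
ES_H = max(EF_A=6, EF_B=13, EF_D=8, EF_E=16, EF_F=24, EF_G=20) = 24; EF_H = 24+4 = 28
Expected project duration μ = 28 weeks. Critical path: C → F → H.

Backward pass:
LF_H = 28; LS_H = 28−4 = 24
LF_G = LS_H = 24; LS_G = 24−12 = 12
LF_F = LS_H = 24; LS_F = 24−14 = 10
LF_E = LS_H = 24; LS_E = 24−6 = 18
LF_D = min(LS_E=18, LS_G=12, LS_H=24) = 12; LS_D = 12−8 = 4
LF_C = min(LS_E=18, LS_F=10) = 10; LS_C = 10−10 = 0
LF_B = LS_H = 24; LS_B = 24−13 = 11
LF_A = LS_H = 24; LS_A = 24−6 = 18
Slack_B = LS_B − ES_B = 11 − 0 = 11

11 weeks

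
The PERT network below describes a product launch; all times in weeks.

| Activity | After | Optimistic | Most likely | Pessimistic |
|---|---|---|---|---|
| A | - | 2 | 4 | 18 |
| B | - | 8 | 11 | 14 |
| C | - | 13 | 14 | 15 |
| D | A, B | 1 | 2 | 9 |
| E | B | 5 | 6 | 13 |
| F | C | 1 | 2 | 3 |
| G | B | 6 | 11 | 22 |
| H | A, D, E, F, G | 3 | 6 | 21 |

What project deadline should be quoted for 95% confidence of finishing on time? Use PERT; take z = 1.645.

37.8 weeks

te_A = (2 + 4·4 + 18)/6 = 36/6 = 6; σ²_A = ((18−2)/6)² = 7.111
te_B = (8 + 4·11 + 14)/6 = 66/6 = 11; σ²_B = ((14−8)/6)² = 1.000
te_C = (13 + 4·14 + 15)/6 = 84/6 = 14; σ²_C = ((15−13)/6)² = 0.111
te_D = (1 + 4·2 + 9)/6 = 18/6 = 3; σ²_D = ((9−1)/6)² = 1.778
te_E = (5 + 4·6 + 13)/6 = 42/6 = 7; σ²_E = ((13−5)/6)² = 1.778
te_F = (1 + 4·2 + 3)/6 = 12/6 = 2; σ²_F = ((3−1)/6)² = 0.111
te_G = (6 + 4·11 + 22)/6 = 72/6 = 12; σ²_G = ((22−6)/6)² = 7.111
te_H = (3 + 4·6 + 21)/6 = 48/6 = 8; σ²_H = ((21−3)/6)² = 9.000

Forward pass:
ES_A = 0; EF_A = 6
ES_B = 0; EF_B = 11
ES_C = 0; EF_C = 14
ES_D = max(EF_A=6, EF_B=11) = 11; EF_D = 11+3 = 14
ES_E = 11; EF_E = 11+7 = 18
ES_F = 14; EF_F = 14+2 = 16
ES_G = 11; EF_G = 11+12 = 23
ES_H = max(EF_A=6, EF_D=14, EF_E=18, EF_F=16, EF_G=23) = 23; EF_H = 23+8 = 31
Expected project duration μ = 31 weeks. Critical path: B → G → H.

Variance along critical path = 1.000 + 7.111 + 9.000 = 17.111; σ = 4.137 weeks.
D = μ + z·σ = 31 + 1.645·4.137 = 37.8 weeks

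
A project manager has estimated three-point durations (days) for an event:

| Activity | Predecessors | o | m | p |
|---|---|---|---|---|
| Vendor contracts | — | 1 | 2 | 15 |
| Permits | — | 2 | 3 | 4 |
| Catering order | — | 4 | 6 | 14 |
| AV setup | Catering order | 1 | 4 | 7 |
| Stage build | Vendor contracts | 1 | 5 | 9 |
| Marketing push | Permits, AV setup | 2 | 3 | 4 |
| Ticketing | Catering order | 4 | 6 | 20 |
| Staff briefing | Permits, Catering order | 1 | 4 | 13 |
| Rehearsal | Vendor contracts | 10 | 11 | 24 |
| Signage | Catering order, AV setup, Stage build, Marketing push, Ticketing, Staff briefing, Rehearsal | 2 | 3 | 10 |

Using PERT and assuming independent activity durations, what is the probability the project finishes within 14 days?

0.025

te_Vendor contracts = (1 + 4·2 + 15)/6 = 24/6 = 4; σ²_Vendor contracts = ((15−1)/6)² = 5.444
te_Permits = (2 + 4·3 + 4)/6 = 18/6 = 3; σ²_Permits = ((4−2)/6)² = 0.111
te_Catering order = (4 + 4·6 + 14)/6 = 42/6 = 7; σ²_Catering order = ((14−4)/6)² = 2.778
te_AV setup = (1 + 4·4 + 7)/6 = 24/6 = 4; σ²_AV setup = ((7−1)/6)² = 1.000
te_Stage build = (1 + 4·5 + 9)/6 = 30/6 = 5; σ²_Stage build = ((9−1)/6)² = 1.778
te_Marketing push = (2 + 4·3 + 4)/6 = 18/6 = 3; σ²_Marketing push = ((4−2)/6)² = 0.111
te_Ticketing = (4 + 4·6 + 20)/6 = 48/6 = 8; σ²_Ticketing = ((20−4)/6)² = 7.111
te_Staff briefing = (1 + 4·4 + 13)/6 = 30/6 = 5; σ²_Staff briefing = ((13−1)/6)² = 4.000
te_Rehearsal = (10 + 4·11 + 24)/6 = 78/6 = 13; σ²_Rehearsal = ((24−10)/6)² = 5.444
te_Signage = (2 + 4·3 + 10)/6 = 24/6 = 4; σ²_Signage = ((10−2)/6)² = 1.778

Forward pass:
ES_Vendor contracts = 0; EF_Vendor contracts = 4
ES_Permits = 0; EF_Permits = 3
ES_Catering order = 0; EF_Catering order = 7
ES_AV setup = 7; EF_AV setup = 7+4 = 11
ES_Stage build = 4; EF_Stage build = 4+5 = 9
ES_Marketing push = max(EF_Permits=3, EF_AV setup=11) = 11; EF_Marketing push = 11+3 = 14
ES_Ticketing = 7; EF_Ticketing = 7+8 = 15
ES_Staff briefing = max(EF_Permits=3, EF_Catering order=7) = 7; EF_Staff briefing = 7+5 = 12
ES_Rehearsal = 4; EF_Rehearsal = 4+13 = 17
ES_Signage = max(EF_Catering order=7, EF_AV setup=11, EF_Stage build=9, EF_Marketing push=14, EF_Ticketing=15, EF_Staff briefing=12, EF_Rehearsal=17) = 17; EF_Signage = 17+4 = 21
Expected project duration μ = 21 days. Critical path: Vendor contracts → Rehearsal → Signage.

Variance along critical path = 5.444 + 5.444 + 1.778 = 12.667; σ = √12.667 = 3.559 days.
Z = (14 − 21) / 3.559 = -1.967
P(T ≤ 14) = Φ(-1.967) ≈ 0.025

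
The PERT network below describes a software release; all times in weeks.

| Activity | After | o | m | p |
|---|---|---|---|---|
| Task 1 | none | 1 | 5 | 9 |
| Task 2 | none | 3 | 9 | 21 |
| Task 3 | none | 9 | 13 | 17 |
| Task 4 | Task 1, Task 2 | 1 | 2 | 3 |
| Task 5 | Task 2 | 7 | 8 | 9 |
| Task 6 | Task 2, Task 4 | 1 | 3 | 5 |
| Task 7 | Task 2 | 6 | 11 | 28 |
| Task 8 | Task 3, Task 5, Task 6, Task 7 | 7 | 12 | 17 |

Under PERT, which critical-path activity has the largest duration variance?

te_Task 1 = (1 + 4·5 + 9)/6 = 30/6 = 5; σ²_Task 1 = ((9−1)/6)² = 1.778
te_Task 2 = (3 + 4·9 + 21)/6 = 60/6 = 10; σ²_Task 2 = ((21−3)/6)² = 9.000
te_Task 3 = (9 + 4·13 + 17)/6 = 78/6 = 13; σ²_Task 3 = ((17−9)/6)² = 1.778
te_Task 4 = (1 + 4·2 + 3)/6 = 12/6 = 2; σ²_Task 4 = ((3−1)/6)² = 0.111
te_Task 5 = (7 + 4·8 + 9)/6 = 48/6 = 8; σ²_Task 5 = ((9−7)/6)² = 0.111
te_Task 6 = (1 + 4·3 + 5)/6 = 18/6 = 3; σ²_Task 6 = ((5−1)/6)² = 0.444
te_Task 7 = (6 + 4·11 + 28)/6 = 78/6 = 13; σ²_Task 7 = ((28−6)/6)² = 13.444
te_Task 8 = (7 + 4·12 + 17)/6 = 72/6 = 12; σ²_Task 8 = ((17−7)/6)² = 2.778

Forward pass:
ES_Task 1 = 0; EF_Task 1 = 5
ES_Task 2 = 0; EF_Task 2 = 10
ES_Task 3 = 0; EF_Task 3 = 13
ES_Task 4 = max(EF_Task 1=5, EF_Task 2=10) = 10; EF_Task 4 = 10+2 = 12
ES_Task 5 = 10; EF_Task 5 = 10+8 = 18
ES_Task 6 = max(EF_Task 2=10, EF_Task 4=12) = 12; EF_Task 6 = 12+3 = 15
ES_Task 7 = 10; EF_Task 7 = 10+13 = 23
ES_Task 8 = max(EF_Task 3=13, EF_Task 5=18, EF_Task 6=15, EF_Task 7=23) = 23; EF_Task 8 = 23+12 = 35
Expected project duration μ = 35 weeks. Critical path: Task 2 → Task 7 → Task 8.

Variances on critical path: σ²_Task 2=9.000, σ²_Task 7=13.444, σ²_Task 8=2.778.
Largest is σ²_Task 7 = 13.444.

Task 7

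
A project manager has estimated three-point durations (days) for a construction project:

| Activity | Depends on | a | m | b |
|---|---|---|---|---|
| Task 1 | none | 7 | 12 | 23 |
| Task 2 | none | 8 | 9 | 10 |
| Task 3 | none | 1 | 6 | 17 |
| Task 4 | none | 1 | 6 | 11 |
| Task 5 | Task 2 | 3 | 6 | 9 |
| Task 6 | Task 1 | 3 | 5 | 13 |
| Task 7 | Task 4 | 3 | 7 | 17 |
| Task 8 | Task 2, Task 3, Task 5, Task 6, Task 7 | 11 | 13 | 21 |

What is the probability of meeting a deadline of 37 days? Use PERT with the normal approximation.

0.869

te_Task 1 = (7 + 4·12 + 23)/6 = 78/6 = 13; σ²_Task 1 = ((23−7)/6)² = 7.111
te_Task 2 = (8 + 4·9 + 10)/6 = 54/6 = 9; σ²_Task 2 = ((10−8)/6)² = 0.111
te_Task 3 = (1 + 4·6 + 17)/6 = 42/6 = 7; σ²_Task 3 = ((17−1)/6)² = 7.111
te_Task 4 = (1 + 4·6 + 11)/6 = 36/6 = 6; σ²_Task 4 = ((11−1)/6)² = 2.778
te_Task 5 = (3 + 4·6 + 9)/6 = 36/6 = 6; σ²_Task 5 = ((9−3)/6)² = 1.000
te_Task 6 = (3 + 4·5 + 13)/6 = 36/6 = 6; σ²_Task 6 = ((13−3)/6)² = 2.778
te_Task 7 = (3 + 4·7 + 17)/6 = 48/6 = 8; σ²_Task 7 = ((17−3)/6)² = 5.444
te_Task 8 = (11 + 4·13 + 21)/6 = 84/6 = 14; σ²_Task 8 = ((21−11)/6)² = 2.778

Forward pass:
ES_Task 1 = 0; EF_Task 1 = 13
ES_Task 2 = 0; EF_Task 2 = 9
ES_Task 3 = 0; EF_Task 3 = 7
ES_Task 4 = 0; EF_Task 4 = 6
ES_Task 5 = 9; EF_Task 5 = 9+6 = 15
ES_Task 6 = 13; EF_Task 6 = 13+6 = 19
ES_Task 7 = 6; EF_Task 7 = 6+8 = 14
ES_Task 8 = max(EF_Task 2=9, EF_Task 3=7, EF_Task 5=15, EF_Task 6=19, EF_Task 7=14) = 19; EF_Task 8 = 19+14 = 33
Expected project duration μ = 33 days. Critical path: Task 1 → Task 6 → Task 8.

Variance along critical path = 7.111 + 2.778 + 2.778 = 12.667; σ = √12.667 = 3.559 days.
Z = (37 − 33) / 3.559 = 1.124
P(T ≤ 37) = Φ(1.124) ≈ 0.869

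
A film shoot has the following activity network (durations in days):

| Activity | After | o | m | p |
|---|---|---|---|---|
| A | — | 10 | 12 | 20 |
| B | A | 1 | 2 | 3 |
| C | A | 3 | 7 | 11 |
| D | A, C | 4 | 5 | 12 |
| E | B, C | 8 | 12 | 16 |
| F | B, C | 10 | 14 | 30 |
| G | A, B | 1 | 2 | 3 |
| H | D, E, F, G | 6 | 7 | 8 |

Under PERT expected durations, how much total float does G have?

te_A = (10 + 4·12 + 20)/6 = 78/6 = 13
te_B = (1 + 4·2 + 3)/6 = 12/6 = 2
te_C = (3 + 4·7 + 11)/6 = 42/6 = 7
te_D = (4 + 4·5 + 12)/6 = 36/6 = 6
te_E = (8 + 4·12 + 16)/6 = 72/6 = 12
te_F = (10 + 4·14 + 30)/6 = 96/6 = 16
te_G = (1 + 4·2 + 3)/6 = 12/6 = 2
te_H = (6 + 4·7 + 8)/6 = 42/6 = 7

Forward pass:
ES_A = 0; EF_A = 13
ES_B = 13; EF_B = 13+2 = 15
ES_C = 13; EF_C = 13+7 = 20
ES_D = max(EF_A=13, EF_C=20) = 20; EF_D = 20+6 = 26
ES_E = max(EF_B=15, EF_C=20) = 20; EF_E = 20+12 = 32
ES_F = max(EF_B=15, EF_C=20) = 20; EF_F = 20+16 = 36
ES_G = max(EF_A=13, EF_B=15) = 15; EF_G = 15+2 = 17
ES_H = max(EF_D=26, EF_E=32, EF_F=36, EF_G=17) = 36; EF_H = 36+7 = 43
Expected project duration μ = 43 days. Critical path: A → C → F → H.

Backward pass:
LF_H = 43; LS_H = 43−7 = 36
LF_G = LS_H = 36; LS_G = 36−2 = 34
LF_F = LS_H = 36; LS_F = 36−16 = 20
LF_E = LS_H = 36; LS_E = 36−12 = 24
LF_D = LS_H = 36; LS_D = 36−6 = 30
LF_C = min(LS_D=30, LS_E=24, LS_F=20) = 20; LS_C = 20−7 = 13
LF_B = min(LS_E=24, LS_F=20, LS_G=34) = 20; LS_B = 20−2 = 18
LF_A = min(LS_B=18, LS_C=13, LS_D=30, LS_G=34) = 13; LS_A = 13−13 = 0
Slack_G = LS_G − ES_G = 34 − 15 = 19

19 days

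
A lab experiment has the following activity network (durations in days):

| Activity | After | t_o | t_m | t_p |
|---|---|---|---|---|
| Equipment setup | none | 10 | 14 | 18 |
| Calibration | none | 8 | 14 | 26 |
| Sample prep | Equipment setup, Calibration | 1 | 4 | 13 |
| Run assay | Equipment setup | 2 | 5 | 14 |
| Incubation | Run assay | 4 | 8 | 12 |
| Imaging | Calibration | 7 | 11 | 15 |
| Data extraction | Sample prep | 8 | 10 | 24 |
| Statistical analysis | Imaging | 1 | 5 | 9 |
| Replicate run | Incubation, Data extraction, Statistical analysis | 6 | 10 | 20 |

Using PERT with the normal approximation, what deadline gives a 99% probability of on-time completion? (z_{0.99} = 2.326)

te_Equipment setup = (10 + 4·14 + 18)/6 = 84/6 = 14; σ²_Equipment setup = ((18−10)/6)² = 1.778
te_Calibration = (8 + 4·14 + 26)/6 = 90/6 = 15; σ²_Calibration = ((26−8)/6)² = 9.000
te_Sample prep = (1 + 4·4 + 13)/6 = 30/6 = 5; σ²_Sample prep = ((13−1)/6)² = 4.000
te_Run assay = (2 + 4·5 + 14)/6 = 36/6 = 6; σ²_Run assay = ((14−2)/6)² = 4.000
te_Incubation = (4 + 4·8 + 12)/6 = 48/6 = 8; σ²_Incubation = ((12−4)/6)² = 1.778
te_Imaging = (7 + 4·11 + 15)/6 = 66/6 = 11; σ²_Imaging = ((15−7)/6)² = 1.778
te_Data extraction = (8 + 4·10 + 24)/6 = 72/6 = 12; σ²_Data extraction = ((24−8)/6)² = 7.111
te_Statistical analysis = (1 + 4·5 + 9)/6 = 30/6 = 5; σ²_Statistical analysis = ((9−1)/6)² = 1.778
te_Replicate run = (6 + 4·10 + 20)/6 = 66/6 = 11; σ²_Replicate run = ((20−6)/6)² = 5.444

Forward pass:
ES_Equipment setup = 0; EF_Equipment setup = 14
ES_Calibration = 0; EF_Calibration = 15
ES_Sample prep = max(EF_Equipment setup=14, EF_Calibration=15) = 15; EF_Sample prep = 15+5 = 20
ES_Run assay = 14; EF_Run assay = 14+6 = 20
ES_Incubation = 20; EF_Incubation = 20+8 = 28
ES_Imaging = 15; EF_Imaging = 15+11 = 26
ES_Data extraction = 20; EF_Data extraction = 20+12 = 32
ES_Statistical analysis = 26; EF_Statistical analysis = 26+5 = 31
ES_Replicate run = max(EF_Incubation=28, EF_Data extraction=32, EF_Statistical analysis=31) = 32; EF_Replicate run = 32+11 = 43
Expected project duration μ = 43 days. Critical path: Calibration → Sample prep → Data extraction → Replicate run.

Variance along critical path = 9.000 + 4.000 + 7.111 + 5.444 = 25.556; σ = 5.055 days.
D = μ + z·σ = 43 + 2.326·5.055 = 54.8 days

54.8 days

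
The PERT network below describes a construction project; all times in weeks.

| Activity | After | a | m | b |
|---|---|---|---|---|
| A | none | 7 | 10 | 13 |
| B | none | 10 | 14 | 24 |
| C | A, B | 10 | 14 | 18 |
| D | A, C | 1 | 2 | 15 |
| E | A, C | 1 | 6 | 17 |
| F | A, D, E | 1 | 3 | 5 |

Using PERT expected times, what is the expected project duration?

te_A = (7 + 4·10 + 13)/6 = 60/6 = 10
te_B = (10 + 4·14 + 24)/6 = 90/6 = 15
te_C = (10 + 4·14 + 18)/6 = 84/6 = 14
te_D = (1 + 4·2 + 15)/6 = 24/6 = 4
te_E = (1 + 4·6 + 17)/6 = 42/6 = 7
te_F = (1 + 4·3 + 5)/6 = 18/6 = 3

Forward pass:
ES_A = 0; EF_A = 10
ES_B = 0; EF_B = 15
ES_C = max(EF_A=10, EF_B=15) = 15; EF_C = 15+14 = 29
ES_D = max(EF_A=10, EF_C=29) = 29; EF_D = 29+4 = 33
ES_E = max(EF_A=10, EF_C=29) = 29; EF_E = 29+7 = 36
ES_F = max(EF_A=10, EF_D=33, EF_E=36) = 36; EF_F = 36+3 = 39
Expected project duration μ = 39 weeks. Critical path: B → C → E → F.

39 weeks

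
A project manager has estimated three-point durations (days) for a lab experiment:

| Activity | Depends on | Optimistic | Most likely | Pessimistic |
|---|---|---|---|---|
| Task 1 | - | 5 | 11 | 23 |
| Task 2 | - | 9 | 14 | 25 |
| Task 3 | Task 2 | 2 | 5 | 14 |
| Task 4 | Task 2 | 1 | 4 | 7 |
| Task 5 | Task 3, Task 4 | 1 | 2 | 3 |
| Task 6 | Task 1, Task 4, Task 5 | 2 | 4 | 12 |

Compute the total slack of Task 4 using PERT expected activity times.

2 days

te_Task 1 = (5 + 4·11 + 23)/6 = 72/6 = 12
te_Task 2 = (9 + 4·14 + 25)/6 = 90/6 = 15
te_Task 3 = (2 + 4·5 + 14)/6 = 36/6 = 6
te_Task 4 = (1 + 4·4 + 7)/6 = 24/6 = 4
te_Task 5 = (1 + 4·2 + 3)/6 = 12/6 = 2
te_Task 6 = (2 + 4·4 + 12)/6 = 30/6 = 5

Forward pass:
ES_Task 1 = 0; EF_Task 1 = 12
ES_Task 2 = 0; EF_Task 2 = 15
ES_Task 3 = 15; EF_Task 3 = 15+6 = 21
ES_Task 4 = 15; EF_Task 4 = 15+4 = 19
ES_Task 5 = max(EF_Task 3=21, EF_Task 4=19) = 21; EF_Task 5 = 21+2 = 23
ES_Task 6 = max(EF_Task 1=12, EF_Task 4=19, EF_Task 5=23) = 23; EF_Task 6 = 23+5 = 28
Expected project duration μ = 28 days. Critical path: Task 2 → Task 3 → Task 5 → Task 6.

Backward pass:
LF_Task 6 = 28; LS_Task 6 = 28−5 = 23
LF_Task 5 = LS_Task 6 = 23; LS_Task 5 = 23−2 = 21
LF_Task 4 = min(LS_Task 5=21, LS_Task 6=23) = 21; LS_Task 4 = 21−4 = 17
LF_Task 3 = LS_Task 5 = 21; LS_Task 3 = 21−6 = 15
LF_Task 2 = min(LS_Task 3=15, LS_Task 4=17) = 15; LS_Task 2 = 15−15 = 0
LF_Task 1 = LS_Task 6 = 23; LS_Task 1 = 23−12 = 11
Slack_Task 4 = LS_Task 4 − ES_Task 4 = 17 − 15 = 2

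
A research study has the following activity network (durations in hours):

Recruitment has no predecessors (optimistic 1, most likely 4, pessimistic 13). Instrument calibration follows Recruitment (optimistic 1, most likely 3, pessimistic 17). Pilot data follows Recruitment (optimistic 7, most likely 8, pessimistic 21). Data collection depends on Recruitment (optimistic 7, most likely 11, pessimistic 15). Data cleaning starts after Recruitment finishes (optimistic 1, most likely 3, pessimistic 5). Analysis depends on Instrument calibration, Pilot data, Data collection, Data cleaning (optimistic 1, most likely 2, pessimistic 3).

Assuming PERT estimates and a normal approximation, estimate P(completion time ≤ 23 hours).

0.980

te_Recruitment = (1 + 4·4 + 13)/6 = 30/6 = 5; σ²_Recruitment = ((13−1)/6)² = 4.000
te_Instrument calibration = (1 + 4·3 + 17)/6 = 30/6 = 5; σ²_Instrument calibration = ((17−1)/6)² = 7.111
te_Pilot data = (7 + 4·8 + 21)/6 = 60/6 = 10; σ²_Pilot data = ((21−7)/6)² = 5.444
te_Data collection = (7 + 4·11 + 15)/6 = 66/6 = 11; σ²_Data collection = ((15−7)/6)² = 1.778
te_Data cleaning = (1 + 4·3 + 5)/6 = 18/6 = 3; σ²_Data cleaning = ((5−1)/6)² = 0.444
te_Analysis = (1 + 4·2 + 3)/6 = 12/6 = 2; σ²_Analysis = ((3−1)/6)² = 0.111

Forward pass:
ES_Recruitment = 0; EF_Recruitment = 5
ES_Instrument calibration = 5; EF_Instrument calibration = 5+5 = 10
ES_Pilot data = 5; EF_Pilot data = 5+10 = 15
ES_Data collection = 5; EF_Data collection = 5+11 = 16
ES_Data cleaning = 5; EF_Data cleaning = 5+3 = 8
ES_Analysis = max(EF_Instrument calibration=10, EF_Pilot data=15, EF_Data collection=16, EF_Data cleaning=8) = 16; EF_Analysis = 16+2 = 18
Expected project duration μ = 18 hours. Critical path: Recruitment → Data collection → Analysis.

Variance along critical path = 4.000 + 1.778 + 0.111 = 5.889; σ = √5.889 = 2.427 hours.
Z = (23 − 18) / 2.427 = 2.060
P(T ≤ 23) = Φ(2.060) ≈ 0.980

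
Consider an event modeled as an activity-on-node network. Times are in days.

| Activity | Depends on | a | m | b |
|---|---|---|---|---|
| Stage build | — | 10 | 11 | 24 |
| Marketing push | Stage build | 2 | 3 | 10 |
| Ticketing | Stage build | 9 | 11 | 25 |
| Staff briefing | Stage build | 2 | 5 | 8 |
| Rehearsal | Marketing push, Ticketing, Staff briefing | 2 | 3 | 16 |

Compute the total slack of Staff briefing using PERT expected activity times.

te_Stage build = (10 + 4·11 + 24)/6 = 78/6 = 13
te_Marketing push = (2 + 4·3 + 10)/6 = 24/6 = 4
te_Ticketing = (9 + 4·11 + 25)/6 = 78/6 = 13
te_Staff briefing = (2 + 4·5 + 8)/6 = 30/6 = 5
te_Rehearsal = (2 + 4·3 + 16)/6 = 30/6 = 5

Forward pass:
ES_Stage build = 0; EF_Stage build = 13
ES_Marketing push = 13; EF_Marketing push = 13+4 = 17
ES_Ticketing = 13; EF_Ticketing = 13+13 = 26
ES_Staff briefing = 13; EF_Staff briefing = 13+5 = 18
ES_Rehearsal = max(EF_Marketing push=17, EF_Ticketing=26, EF_Staff briefing=18) = 26; EF_Rehearsal = 26+5 = 31
Expected project duration μ = 31 days. Critical path: Stage build → Ticketing → Rehearsal.

Backward pass:
LF_Rehearsal = 31; LS_Rehearsal = 31−5 = 26
LF_Staff briefing = LS_Rehearsal = 26; LS_Staff briefing = 26−5 = 21
LF_Ticketing = LS_Rehearsal = 26; LS_Ticketing = 26−13 = 13
LF_Marketing push = LS_Rehearsal = 26; LS_Marketing push = 26−4 = 22
LF_Stage build = min(LS_Marketing push=22, LS_Ticketing=13, LS_Staff briefing=21) = 13; LS_Stage build = 13−13 = 0
Slack_Staff briefing = LS_Staff briefing − ES_Staff briefing = 21 − 13 = 8

8 days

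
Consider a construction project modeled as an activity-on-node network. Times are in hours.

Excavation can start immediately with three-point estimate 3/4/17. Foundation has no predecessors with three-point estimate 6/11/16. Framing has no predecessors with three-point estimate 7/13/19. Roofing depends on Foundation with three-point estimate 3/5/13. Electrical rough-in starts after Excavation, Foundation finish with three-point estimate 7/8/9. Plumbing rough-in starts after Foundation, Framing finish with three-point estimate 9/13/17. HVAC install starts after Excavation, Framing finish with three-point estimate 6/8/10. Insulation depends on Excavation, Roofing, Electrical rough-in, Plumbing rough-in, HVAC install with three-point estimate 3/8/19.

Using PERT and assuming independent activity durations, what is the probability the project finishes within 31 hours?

te_Excavation = (3 + 4·4 + 17)/6 = 36/6 = 6; σ²_Excavation = ((17−3)/6)² = 5.444
te_Foundation = (6 + 4·11 + 16)/6 = 66/6 = 11; σ²_Foundation = ((16−6)/6)² = 2.778
te_Framing = (7 + 4·13 + 19)/6 = 78/6 = 13; σ²_Framing = ((19−7)/6)² = 4.000
te_Roofing = (3 + 4·5 + 13)/6 = 36/6 = 6; σ²_Roofing = ((13−3)/6)² = 2.778
te_Electrical rough-in = (7 + 4·8 + 9)/6 = 48/6 = 8; σ²_Electrical rough-in = ((9−7)/6)² = 0.111
te_Plumbing rough-in = (9 + 4·13 + 17)/6 = 78/6 = 13; σ²_Plumbing rough-in = ((17−9)/6)² = 1.778
te_HVAC install = (6 + 4·8 + 10)/6 = 48/6 = 8; σ²_HVAC install = ((10−6)/6)² = 0.444
te_Insulation = (3 + 4·8 + 19)/6 = 54/6 = 9; σ²_Insulation = ((19−3)/6)² = 7.111

Forward pass:
ES_Excavation = 0; EF_Excavation = 6
ES_Foundation = 0; EF_Foundation = 11
ES_Framing = 0; EF_Framing = 13
ES_Roofing = 11; EF_Roofing = 11+6 = 17
ES_Electrical rough-in = max(EF_Excavation=6, EF_Foundation=11) = 11; EF_Electrical rough-in = 11+8 = 19
ES_Plumbing rough-in = max(EF_Foundation=11, EF_Framing=13) = 13; EF_Plumbing rough-in = 13+13 = 26
ES_HVAC install = max(EF_Excavation=6, EF_Framing=13) = 13; EF_HVAC install = 13+8 = 21
ES_Insulation = max(EF_Excavation=6, EF_Roofing=17, EF_Electrical rough-in=19, EF_Plumbing rough-in=26, EF_HVAC install=21) = 26; EF_Insulation = 26+9 = 35
Expected project duration μ = 35 hours. Critical path: Framing → Plumbing rough-in → Insulation.

Variance along critical path = 4.000 + 1.778 + 7.111 = 12.889; σ = √12.889 = 3.590 hours.
Z = (31 − 35) / 3.590 = -1.114
P(T ≤ 31) = Φ(-1.114) ≈ 0.133

0.133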